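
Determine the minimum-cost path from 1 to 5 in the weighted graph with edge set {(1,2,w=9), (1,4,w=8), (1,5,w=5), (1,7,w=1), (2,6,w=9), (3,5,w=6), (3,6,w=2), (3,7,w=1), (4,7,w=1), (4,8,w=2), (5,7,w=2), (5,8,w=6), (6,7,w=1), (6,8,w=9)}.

Step 1: Build adjacency list with weights:
  1: 2(w=9), 4(w=8), 5(w=5), 7(w=1)
  2: 1(w=9), 6(w=9)
  3: 5(w=6), 6(w=2), 7(w=1)
  4: 1(w=8), 7(w=1), 8(w=2)
  5: 1(w=5), 3(w=6), 7(w=2), 8(w=6)
  6: 2(w=9), 3(w=2), 7(w=1), 8(w=9)
  7: 1(w=1), 3(w=1), 4(w=1), 5(w=2), 6(w=1)
  8: 4(w=2), 5(w=6), 6(w=9)

Step 2: Apply Dijkstra's algorithm from vertex 1:
  Visit vertex 1 (distance=0)
    Update dist[2] = 9
    Update dist[4] = 8
    Update dist[5] = 5
    Update dist[7] = 1
  Visit vertex 7 (distance=1)
    Update dist[3] = 2
    Update dist[4] = 2
    Update dist[5] = 3
    Update dist[6] = 2
  Visit vertex 3 (distance=2)
  Visit vertex 4 (distance=2)
    Update dist[8] = 4
  Visit vertex 6 (distance=2)
  Visit vertex 5 (distance=3)

Step 3: Shortest path: 1 -> 7 -> 5
Total weight: 1 + 2 = 3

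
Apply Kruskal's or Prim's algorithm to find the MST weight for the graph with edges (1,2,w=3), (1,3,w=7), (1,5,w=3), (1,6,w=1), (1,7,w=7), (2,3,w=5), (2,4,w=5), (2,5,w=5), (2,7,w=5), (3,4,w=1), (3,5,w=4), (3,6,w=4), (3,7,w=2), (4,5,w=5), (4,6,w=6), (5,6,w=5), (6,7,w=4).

Apply Kruskal's algorithm (sort edges by weight, add if no cycle):

Sorted edges by weight:
  (1,6) w=1
  (3,4) w=1
  (3,7) w=2
  (1,2) w=3
  (1,5) w=3
  (3,5) w=4
  (3,6) w=4
  (6,7) w=4
  (2,5) w=5
  (2,3) w=5
  (2,4) w=5
  (2,7) w=5
  (4,5) w=5
  (5,6) w=5
  (4,6) w=6
  (1,3) w=7
  (1,7) w=7

Add edge (1,6) w=1 -- no cycle. Running total: 1
Add edge (3,4) w=1 -- no cycle. Running total: 2
Add edge (3,7) w=2 -- no cycle. Running total: 4
Add edge (1,2) w=3 -- no cycle. Running total: 7
Add edge (1,5) w=3 -- no cycle. Running total: 10
Add edge (3,5) w=4 -- no cycle. Running total: 14

MST edges: (1,6,w=1), (3,4,w=1), (3,7,w=2), (1,2,w=3), (1,5,w=3), (3,5,w=4)
Total MST weight: 1 + 1 + 2 + 3 + 3 + 4 = 14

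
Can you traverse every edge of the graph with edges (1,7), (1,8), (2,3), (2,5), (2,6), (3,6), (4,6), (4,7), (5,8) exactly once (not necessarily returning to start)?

Step 1: Find the degree of each vertex:
  deg(1) = 2
  deg(2) = 3
  deg(3) = 2
  deg(4) = 2
  deg(5) = 2
  deg(6) = 3
  deg(7) = 2
  deg(8) = 2

Step 2: Count vertices with odd degree:
  Odd-degree vertices: 2, 6 (2 total)

Step 3: Apply Euler's theorem:
  - Eulerian circuit exists iff graph is connected and all vertices have even degree
  - Eulerian path exists iff graph is connected and has 0 or 2 odd-degree vertices

Graph is connected with exactly 2 odd-degree vertices (2, 6).
Eulerian path exists (starting and ending at the odd-degree vertices), but no Eulerian circuit.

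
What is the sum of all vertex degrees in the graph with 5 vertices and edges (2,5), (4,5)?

Step 1: Count edges incident to each vertex:
  deg(1) = 0 (neighbors: none)
  deg(2) = 1 (neighbors: 5)
  deg(3) = 0 (neighbors: none)
  deg(4) = 1 (neighbors: 5)
  deg(5) = 2 (neighbors: 2, 4)

Step 2: Sum all degrees:
  0 + 1 + 0 + 1 + 2 = 4

Verification: sum of degrees = 2 * |E| = 2 * 2 = 4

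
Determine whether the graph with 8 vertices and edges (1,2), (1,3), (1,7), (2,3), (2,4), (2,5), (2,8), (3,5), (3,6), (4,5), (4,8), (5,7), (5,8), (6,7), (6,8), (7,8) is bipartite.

Step 1: Attempt 2-coloring using BFS:
  Start at vertex 1, assign color 0
  Color vertex 2 with color 1 (neighbor of 1)
  Color vertex 3 with color 1 (neighbor of 1)
  Color vertex 7 with color 1 (neighbor of 1)

Step 2: Conflict found! Vertices 2 and 3 are adjacent but have the same color.
This means the graph contains an odd cycle.

The graph is NOT bipartite.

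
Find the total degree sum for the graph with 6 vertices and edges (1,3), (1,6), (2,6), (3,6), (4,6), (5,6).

Step 1: Count edges incident to each vertex:
  deg(1) = 2 (neighbors: 3, 6)
  deg(2) = 1 (neighbors: 6)
  deg(3) = 2 (neighbors: 1, 6)
  deg(4) = 1 (neighbors: 6)
  deg(5) = 1 (neighbors: 6)
  deg(6) = 5 (neighbors: 1, 2, 3, 4, 5)

Step 2: Sum all degrees:
  2 + 1 + 2 + 1 + 1 + 5 = 12

Verification: sum of degrees = 2 * |E| = 2 * 6 = 12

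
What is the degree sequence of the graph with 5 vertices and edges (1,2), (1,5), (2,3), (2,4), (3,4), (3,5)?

Step 1: Count edges incident to each vertex:
  deg(1) = 2 (neighbors: 2, 5)
  deg(2) = 3 (neighbors: 1, 3, 4)
  deg(3) = 3 (neighbors: 2, 4, 5)
  deg(4) = 2 (neighbors: 2, 3)
  deg(5) = 2 (neighbors: 1, 3)

Step 2: Sort degrees in non-increasing order:
  Degrees: [2, 3, 3, 2, 2] -> sorted: [3, 3, 2, 2, 2]

Degree sequence: [3, 3, 2, 2, 2]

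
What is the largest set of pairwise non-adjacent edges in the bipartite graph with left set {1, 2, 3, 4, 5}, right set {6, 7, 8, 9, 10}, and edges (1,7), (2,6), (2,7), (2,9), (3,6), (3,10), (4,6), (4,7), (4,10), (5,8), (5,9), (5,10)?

Step 1: List the neighbors of each left vertex:
  1: 7
  2: 6, 7, 9
  3: 6, 10
  4: 6, 7, 10
  5: 8, 9, 10

Step 2: Greedily match left vertices, then look for augmenting paths:
  Match 1 -- 7
  Match 2 -- 9
  Match 3 -- 10
  Match 4 -- 6
  Match 5 -- 8
  No augmenting path remains.

Step 3: Verify this is maximum:
  Matching size 5 = min(|L|, |R|) = min(5, 5), which is an upper bound, so this matching is maximum.

Maximum matching: {(1,7), (2,9), (3,10), (4,6), (5,8)}
Size: 5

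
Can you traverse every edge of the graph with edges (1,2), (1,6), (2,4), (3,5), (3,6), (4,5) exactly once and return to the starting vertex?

Step 1: Find the degree of each vertex:
  deg(1) = 2
  deg(2) = 2
  deg(3) = 2
  deg(4) = 2
  deg(5) = 2
  deg(6) = 2

Step 2: Count vertices with odd degree:
  All vertices have even degree (0 odd-degree vertices)

Step 3: Apply Euler's theorem:
  - Eulerian circuit exists iff graph is connected and all vertices have even degree
  - Eulerian path exists iff graph is connected and has 0 or 2 odd-degree vertices

Graph is connected with 0 odd-degree vertices.
Both Eulerian circuit and Eulerian path exist.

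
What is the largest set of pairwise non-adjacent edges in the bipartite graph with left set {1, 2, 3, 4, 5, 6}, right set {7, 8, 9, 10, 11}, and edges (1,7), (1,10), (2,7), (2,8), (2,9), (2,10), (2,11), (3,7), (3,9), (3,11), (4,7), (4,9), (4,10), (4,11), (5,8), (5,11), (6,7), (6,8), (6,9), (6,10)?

Step 1: List the neighbors of each left vertex:
  1: 7, 10
  2: 7, 8, 9, 10, 11
  3: 7, 9, 11
  4: 7, 9, 10, 11
  5: 8, 11
  6: 7, 8, 9, 10

Step 2: Greedily match left vertices, then look for augmenting paths:
  Match 1 -- 7
  Match 2 -- 8
  Match 3 -- 9
  Match 4 -- 10
  Match 5 -- 11
  No augmenting path remains.

Step 3: Verify this is maximum:
  Matching size 5 = min(|L|, |R|) = min(6, 5), which is an upper bound, so this matching is maximum.

Maximum matching: {(1,7), (2,8), (3,9), (4,10), (5,11)}
Size: 5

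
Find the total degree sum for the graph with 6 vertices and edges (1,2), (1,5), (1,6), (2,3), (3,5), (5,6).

Step 1: Count edges incident to each vertex:
  deg(1) = 3 (neighbors: 2, 5, 6)
  deg(2) = 2 (neighbors: 1, 3)
  deg(3) = 2 (neighbors: 2, 5)
  deg(4) = 0 (neighbors: none)
  deg(5) = 3 (neighbors: 1, 3, 6)
  deg(6) = 2 (neighbors: 1, 5)

Step 2: Sum all degrees:
  3 + 2 + 2 + 0 + 3 + 2 = 12

Verification: sum of degrees = 2 * |E| = 2 * 6 = 12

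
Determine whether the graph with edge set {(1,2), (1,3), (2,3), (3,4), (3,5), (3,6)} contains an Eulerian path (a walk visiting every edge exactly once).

Step 1: Find the degree of each vertex:
  deg(1) = 2
  deg(2) = 2
  deg(3) = 5
  deg(4) = 1
  deg(5) = 1
  deg(6) = 1

Step 2: Count vertices with odd degree:
  Odd-degree vertices: 3, 4, 5, 6 (4 total)

Step 3: Apply Euler's theorem:
  - Eulerian circuit exists iff graph is connected and all vertices have even degree
  - Eulerian path exists iff graph is connected and has 0 or 2 odd-degree vertices

Graph has 4 odd-degree vertices (need 0 or 2).
Neither Eulerian path nor Eulerian circuit exists.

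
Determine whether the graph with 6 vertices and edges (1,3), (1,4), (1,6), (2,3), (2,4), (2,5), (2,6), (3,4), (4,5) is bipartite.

Step 1: Attempt 2-coloring using BFS:
  Start at vertex 1, assign color 0
  Color vertex 3 with color 1 (neighbor of 1)
  Color vertex 4 with color 1 (neighbor of 1)
  Color vertex 6 with color 1 (neighbor of 1)
  Color vertex 2 with color 0 (neighbor of 3)

Step 2: Conflict found! Vertices 3 and 4 are adjacent but have the same color.
This means the graph contains an odd cycle.

The graph is NOT bipartite.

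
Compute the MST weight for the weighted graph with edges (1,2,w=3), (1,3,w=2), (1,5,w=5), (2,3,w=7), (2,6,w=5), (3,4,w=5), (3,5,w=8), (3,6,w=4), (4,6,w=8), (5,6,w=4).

Apply Kruskal's algorithm (sort edges by weight, add if no cycle):

Sorted edges by weight:
  (1,3) w=2
  (1,2) w=3
  (3,6) w=4
  (5,6) w=4
  (1,5) w=5
  (2,6) w=5
  (3,4) w=5
  (2,3) w=7
  (3,5) w=8
  (4,6) w=8

Add edge (1,3) w=2 -- no cycle. Running total: 2
Add edge (1,2) w=3 -- no cycle. Running total: 5
Add edge (3,6) w=4 -- no cycle. Running total: 9
Add edge (5,6) w=4 -- no cycle. Running total: 13
Skip edge (1,5) w=5 -- would create cycle
Skip edge (2,6) w=5 -- would create cycle
Add edge (3,4) w=5 -- no cycle. Running total: 18

MST edges: (1,3,w=2), (1,2,w=3), (3,6,w=4), (5,6,w=4), (3,4,w=5)
Total MST weight: 2 + 3 + 4 + 4 + 5 = 18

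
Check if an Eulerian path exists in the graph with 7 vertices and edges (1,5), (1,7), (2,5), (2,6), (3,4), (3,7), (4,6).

Step 1: Find the degree of each vertex:
  deg(1) = 2
  deg(2) = 2
  deg(3) = 2
  deg(4) = 2
  deg(5) = 2
  deg(6) = 2
  deg(7) = 2

Step 2: Count vertices with odd degree:
  All vertices have even degree (0 odd-degree vertices)

Step 3: Apply Euler's theorem:
  - Eulerian circuit exists iff graph is connected and all vertices have even degree
  - Eulerian path exists iff graph is connected and has 0 or 2 odd-degree vertices

Graph is connected with 0 odd-degree vertices.
Both Eulerian circuit and Eulerian path exist.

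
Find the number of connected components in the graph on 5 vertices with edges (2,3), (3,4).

Step 1: Build adjacency list from edges:
  1: (none)
  2: 3
  3: 2, 4
  4: 3
  5: (none)

Step 2: Run BFS/DFS from vertex 1:
  Visited: {1}
  Reached 1 of 5 vertices

Step 3: Only 1 of 5 vertices reached. Graph is disconnected.
Connected components: {1}, {2, 3, 4}, {5}
Number of connected components: 3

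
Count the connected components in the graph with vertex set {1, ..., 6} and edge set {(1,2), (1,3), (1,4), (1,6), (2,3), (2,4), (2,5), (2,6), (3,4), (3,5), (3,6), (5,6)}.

Step 1: Build adjacency list from edges:
  1: 2, 3, 4, 6
  2: 1, 3, 4, 5, 6
  3: 1, 2, 4, 5, 6
  4: 1, 2, 3
  5: 2, 3, 6
  6: 1, 2, 3, 5

Step 2: Run BFS/DFS from vertex 1:
  Visited: {1, 2, 3, 4, 6, 5}
  Reached 6 of 6 vertices

Step 3: All 6 vertices reached from vertex 1, so the graph is connected.
Number of connected components: 1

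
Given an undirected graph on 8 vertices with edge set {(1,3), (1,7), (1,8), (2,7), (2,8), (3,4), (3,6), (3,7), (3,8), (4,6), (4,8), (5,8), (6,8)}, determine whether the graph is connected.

Step 1: Build adjacency list from edges:
  1: 3, 7, 8
  2: 7, 8
  3: 1, 4, 6, 7, 8
  4: 3, 6, 8
  5: 8
  6: 3, 4, 8
  7: 1, 2, 3
  8: 1, 2, 3, 4, 5, 6

Step 2: Run BFS/DFS from vertex 1:
  Visited: {1, 3, 7, 8, 4, 6, 2, 5}
  Reached 8 of 8 vertices

Step 3: All 8 vertices reached from vertex 1, so the graph is connected.
Answer: Yes, the graph is connected.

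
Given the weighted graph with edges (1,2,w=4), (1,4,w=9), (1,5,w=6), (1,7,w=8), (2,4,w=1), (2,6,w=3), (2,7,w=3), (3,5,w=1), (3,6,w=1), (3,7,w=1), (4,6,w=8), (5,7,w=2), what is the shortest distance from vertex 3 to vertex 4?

Step 1: Build adjacency list with weights:
  1: 2(w=4), 4(w=9), 5(w=6), 7(w=8)
  2: 1(w=4), 4(w=1), 6(w=3), 7(w=3)
  3: 5(w=1), 6(w=1), 7(w=1)
  4: 1(w=9), 2(w=1), 6(w=8)
  5: 1(w=6), 3(w=1), 7(w=2)
  6: 2(w=3), 3(w=1), 4(w=8)
  7: 1(w=8), 2(w=3), 3(w=1), 5(w=2)

Step 2: Apply Dijkstra's algorithm from vertex 3:
  Visit vertex 3 (distance=0)
    Update dist[5] = 1
    Update dist[6] = 1
    Update dist[7] = 1
  Visit vertex 5 (distance=1)
    Update dist[1] = 7
  Visit vertex 6 (distance=1)
    Update dist[2] = 4
    Update dist[4] = 9
  Visit vertex 7 (distance=1)
  Visit vertex 2 (distance=4)
    Update dist[4] = 5
  Visit vertex 4 (distance=5)

Step 3: Shortest path: 3 -> 7 -> 2 -> 4
Total weight: 1 + 3 + 1 = 5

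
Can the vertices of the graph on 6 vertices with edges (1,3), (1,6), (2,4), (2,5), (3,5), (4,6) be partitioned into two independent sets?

Step 1: Attempt 2-coloring using BFS:
  Start at vertex 1, assign color 0
  Color vertex 3 with color 1 (neighbor of 1)
  Color vertex 6 with color 1 (neighbor of 1)
  Color vertex 5 with color 0 (neighbor of 3)
  Color vertex 4 with color 0 (neighbor of 6)
  Color vertex 2 with color 1 (neighbor of 5)

Step 2: 2-coloring succeeded. No conflicts found.
  Set A (color 0): {1, 4, 5}
  Set B (color 1): {2, 3, 6}

The graph is bipartite with partition {1, 4, 5}, {2, 3, 6}.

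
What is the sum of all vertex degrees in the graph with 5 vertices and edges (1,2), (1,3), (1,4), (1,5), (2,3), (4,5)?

Step 1: Count edges incident to each vertex:
  deg(1) = 4 (neighbors: 2, 3, 4, 5)
  deg(2) = 2 (neighbors: 1, 3)
  deg(3) = 2 (neighbors: 1, 2)
  deg(4) = 2 (neighbors: 1, 5)
  deg(5) = 2 (neighbors: 1, 4)

Step 2: Sum all degrees:
  4 + 2 + 2 + 2 + 2 = 12

Verification: sum of degrees = 2 * |E| = 2 * 6 = 12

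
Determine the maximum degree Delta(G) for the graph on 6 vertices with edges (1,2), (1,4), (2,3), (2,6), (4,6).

Step 1: Count edges incident to each vertex:
  deg(1) = 2 (neighbors: 2, 4)
  deg(2) = 3 (neighbors: 1, 3, 6)
  deg(3) = 1 (neighbors: 2)
  deg(4) = 2 (neighbors: 1, 6)
  deg(5) = 0 (neighbors: none)
  deg(6) = 2 (neighbors: 2, 4)

Step 2: Find maximum:
  max(2, 3, 1, 2, 0, 2) = 3 (vertex 2)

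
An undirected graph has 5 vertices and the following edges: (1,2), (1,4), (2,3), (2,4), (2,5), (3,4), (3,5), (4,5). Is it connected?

Step 1: Build adjacency list from edges:
  1: 2, 4
  2: 1, 3, 4, 5
  3: 2, 4, 5
  4: 1, 2, 3, 5
  5: 2, 3, 4

Step 2: Run BFS/DFS from vertex 1:
  Visited: {1, 2, 4, 3, 5}
  Reached 5 of 5 vertices

Step 3: All 5 vertices reached from vertex 1, so the graph is connected.
Answer: Yes, the graph is connected.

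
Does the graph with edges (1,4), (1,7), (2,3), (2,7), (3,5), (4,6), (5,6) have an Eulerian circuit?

Step 1: Find the degree of each vertex:
  deg(1) = 2
  deg(2) = 2
  deg(3) = 2
  deg(4) = 2
  deg(5) = 2
  deg(6) = 2
  deg(7) = 2

Step 2: Count vertices with odd degree:
  All vertices have even degree (0 odd-degree vertices)

Step 3: Apply Euler's theorem:
  - Eulerian circuit exists iff graph is connected and all vertices have even degree
  - Eulerian path exists iff graph is connected and has 0 or 2 odd-degree vertices

Graph is connected with 0 odd-degree vertices.
Both Eulerian circuit and Eulerian path exist.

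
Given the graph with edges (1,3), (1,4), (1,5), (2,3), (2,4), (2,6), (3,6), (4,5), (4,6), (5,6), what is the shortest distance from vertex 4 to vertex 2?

Step 1: Build adjacency list:
  1: 3, 4, 5
  2: 3, 4, 6
  3: 1, 2, 6
  4: 1, 2, 5, 6
  5: 1, 4, 6
  6: 2, 3, 4, 5

Step 2: BFS from vertex 4 to find shortest path to 2:
  vertex 1 reached at distance 1
  vertex 2 reached at distance 1

Step 3: Shortest path: 4 -> 2
Path length: 1 edge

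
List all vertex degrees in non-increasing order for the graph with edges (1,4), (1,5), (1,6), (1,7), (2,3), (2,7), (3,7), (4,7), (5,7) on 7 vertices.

Step 1: Count edges incident to each vertex:
  deg(1) = 4 (neighbors: 4, 5, 6, 7)
  deg(2) = 2 (neighbors: 3, 7)
  deg(3) = 2 (neighbors: 2, 7)
  deg(4) = 2 (neighbors: 1, 7)
  deg(5) = 2 (neighbors: 1, 7)
  deg(6) = 1 (neighbors: 1)
  deg(7) = 5 (neighbors: 1, 2, 3, 4, 5)

Step 2: Sort degrees in non-increasing order:
  Degrees: [4, 2, 2, 2, 2, 1, 5] -> sorted: [5, 4, 2, 2, 2, 2, 1]

Degree sequence: [5, 4, 2, 2, 2, 2, 1]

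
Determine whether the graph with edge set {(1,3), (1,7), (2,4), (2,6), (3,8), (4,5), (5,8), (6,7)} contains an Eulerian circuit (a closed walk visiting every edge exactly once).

Step 1: Find the degree of each vertex:
  deg(1) = 2
  deg(2) = 2
  deg(3) = 2
  deg(4) = 2
  deg(5) = 2
  deg(6) = 2
  deg(7) = 2
  deg(8) = 2

Step 2: Count vertices with odd degree:
  All vertices have even degree (0 odd-degree vertices)

Step 3: Apply Euler's theorem:
  - Eulerian circuit exists iff graph is connected and all vertices have even degree
  - Eulerian path exists iff graph is connected and has 0 or 2 odd-degree vertices

Graph is connected with 0 odd-degree vertices.
Both Eulerian circuit and Eulerian path exist.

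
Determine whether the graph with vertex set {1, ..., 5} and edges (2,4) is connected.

Step 1: Build adjacency list from edges:
  1: (none)
  2: 4
  3: (none)
  4: 2
  5: (none)

Step 2: Run BFS/DFS from vertex 1:
  Visited: {1}
  Reached 1 of 5 vertices

Step 3: Only 1 of 5 vertices reached. Graph is disconnected.
Connected components: {1}, {2, 4}, {3}, {5}
Answer: No, the graph is not connected (4 components).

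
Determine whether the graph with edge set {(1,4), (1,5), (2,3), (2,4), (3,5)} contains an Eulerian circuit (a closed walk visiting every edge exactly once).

Step 1: Find the degree of each vertex:
  deg(1) = 2
  deg(2) = 2
  deg(3) = 2
  deg(4) = 2
  deg(5) = 2

Step 2: Count vertices with odd degree:
  All vertices have even degree (0 odd-degree vertices)

Step 3: Apply Euler's theorem:
  - Eulerian circuit exists iff graph is connected and all vertices have even degree
  - Eulerian path exists iff graph is connected and has 0 or 2 odd-degree vertices

Graph is connected with 0 odd-degree vertices.
Both Eulerian circuit and Eulerian path exist.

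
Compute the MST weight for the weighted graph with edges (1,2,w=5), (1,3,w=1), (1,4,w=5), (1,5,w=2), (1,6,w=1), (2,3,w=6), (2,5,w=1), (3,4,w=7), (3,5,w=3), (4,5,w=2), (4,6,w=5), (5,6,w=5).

Apply Kruskal's algorithm (sort edges by weight, add if no cycle):

Sorted edges by weight:
  (1,3) w=1
  (1,6) w=1
  (2,5) w=1
  (1,5) w=2
  (4,5) w=2
  (3,5) w=3
  (1,2) w=5
  (1,4) w=5
  (4,6) w=5
  (5,6) w=5
  (2,3) w=6
  (3,4) w=7

Add edge (1,3) w=1 -- no cycle. Running total: 1
Add edge (1,6) w=1 -- no cycle. Running total: 2
Add edge (2,5) w=1 -- no cycle. Running total: 3
Add edge (1,5) w=2 -- no cycle. Running total: 5
Add edge (4,5) w=2 -- no cycle. Running total: 7

MST edges: (1,3,w=1), (1,6,w=1), (2,5,w=1), (1,5,w=2), (4,5,w=2)
Total MST weight: 1 + 1 + 1 + 2 + 2 = 7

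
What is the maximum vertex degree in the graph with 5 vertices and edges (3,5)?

Step 1: Count edges incident to each vertex:
  deg(1) = 0 (neighbors: none)
  deg(2) = 0 (neighbors: none)
  deg(3) = 1 (neighbors: 5)
  deg(4) = 0 (neighbors: none)
  deg(5) = 1 (neighbors: 3)

Step 2: Find maximum:
  max(0, 0, 1, 0, 1) = 1 (vertex 3)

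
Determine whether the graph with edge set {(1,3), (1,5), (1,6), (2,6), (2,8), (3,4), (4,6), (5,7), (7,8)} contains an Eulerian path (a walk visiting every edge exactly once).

Step 1: Find the degree of each vertex:
  deg(1) = 3
  deg(2) = 2
  deg(3) = 2
  deg(4) = 2
  deg(5) = 2
  deg(6) = 3
  deg(7) = 2
  deg(8) = 2

Step 2: Count vertices with odd degree:
  Odd-degree vertices: 1, 6 (2 total)

Step 3: Apply Euler's theorem:
  - Eulerian circuit exists iff graph is connected and all vertices have even degree
  - Eulerian path exists iff graph is connected and has 0 or 2 odd-degree vertices

Graph is connected with exactly 2 odd-degree vertices (1, 6).
Eulerian path exists (starting and ending at the odd-degree vertices), but no Eulerian circuit.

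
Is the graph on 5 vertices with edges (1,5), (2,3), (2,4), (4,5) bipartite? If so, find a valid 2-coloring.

Step 1: Attempt 2-coloring using BFS:
  Start at vertex 1, assign color 0
  Color vertex 5 with color 1 (neighbor of 1)
  Color vertex 4 with color 0 (neighbor of 5)
  Color vertex 2 with color 1 (neighbor of 4)
  Color vertex 3 with color 0 (neighbor of 2)

Step 2: 2-coloring succeeded. No conflicts found.
  Set A (color 0): {1, 3, 4}
  Set B (color 1): {2, 5}

The graph is bipartite with partition {1, 3, 4}, {2, 5}.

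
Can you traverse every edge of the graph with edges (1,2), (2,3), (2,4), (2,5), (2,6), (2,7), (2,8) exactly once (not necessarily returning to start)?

Step 1: Find the degree of each vertex:
  deg(1) = 1
  deg(2) = 7
  deg(3) = 1
  deg(4) = 1
  deg(5) = 1
  deg(6) = 1
  deg(7) = 1
  deg(8) = 1

Step 2: Count vertices with odd degree:
  Odd-degree vertices: 1, 2, 3, 4, 5, 6, 7, 8 (8 total)

Step 3: Apply Euler's theorem:
  - Eulerian circuit exists iff graph is connected and all vertices have even degree
  - Eulerian path exists iff graph is connected and has 0 or 2 odd-degree vertices

Graph has 8 odd-degree vertices (need 0 or 2).
Neither Eulerian path nor Eulerian circuit exists.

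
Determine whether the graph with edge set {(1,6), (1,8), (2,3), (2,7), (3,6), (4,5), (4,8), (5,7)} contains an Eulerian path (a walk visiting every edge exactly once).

Step 1: Find the degree of each vertex:
  deg(1) = 2
  deg(2) = 2
  deg(3) = 2
  deg(4) = 2
  deg(5) = 2
  deg(6) = 2
  deg(7) = 2
  deg(8) = 2

Step 2: Count vertices with odd degree:
  All vertices have even degree (0 odd-degree vertices)

Step 3: Apply Euler's theorem:
  - Eulerian circuit exists iff graph is connected and all vertices have even degree
  - Eulerian path exists iff graph is connected and has 0 or 2 odd-degree vertices

Graph is connected with 0 odd-degree vertices.
Both Eulerian circuit and Eulerian path exist.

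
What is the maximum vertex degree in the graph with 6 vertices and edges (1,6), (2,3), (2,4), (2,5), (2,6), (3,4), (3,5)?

Step 1: Count edges incident to each vertex:
  deg(1) = 1 (neighbors: 6)
  deg(2) = 4 (neighbors: 3, 4, 5, 6)
  deg(3) = 3 (neighbors: 2, 4, 5)
  deg(4) = 2 (neighbors: 2, 3)
  deg(5) = 2 (neighbors: 2, 3)
  deg(6) = 2 (neighbors: 1, 2)

Step 2: Find maximum:
  max(1, 4, 3, 2, 2, 2) = 4 (vertex 2)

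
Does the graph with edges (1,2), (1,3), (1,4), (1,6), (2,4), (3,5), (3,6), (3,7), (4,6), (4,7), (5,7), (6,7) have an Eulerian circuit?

Step 1: Find the degree of each vertex:
  deg(1) = 4
  deg(2) = 2
  deg(3) = 4
  deg(4) = 4
  deg(5) = 2
  deg(6) = 4
  deg(7) = 4

Step 2: Count vertices with odd degree:
  All vertices have even degree (0 odd-degree vertices)

Step 3: Apply Euler's theorem:
  - Eulerian circuit exists iff graph is connected and all vertices have even degree
  - Eulerian path exists iff graph is connected and has 0 or 2 odd-degree vertices

Graph is connected with 0 odd-degree vertices.
Both Eulerian circuit and Eulerian path exist.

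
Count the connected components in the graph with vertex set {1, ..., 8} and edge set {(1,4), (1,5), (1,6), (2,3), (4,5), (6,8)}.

Step 1: Build adjacency list from edges:
  1: 4, 5, 6
  2: 3
  3: 2
  4: 1, 5
  5: 1, 4
  6: 1, 8
  7: (none)
  8: 6

Step 2: Run BFS/DFS from vertex 1:
  Visited: {1, 4, 5, 6, 8}
  Reached 5 of 8 vertices

Step 3: Only 5 of 8 vertices reached. Graph is disconnected.
Connected components: {1, 4, 5, 6, 8}, {2, 3}, {7}
Number of connected components: 3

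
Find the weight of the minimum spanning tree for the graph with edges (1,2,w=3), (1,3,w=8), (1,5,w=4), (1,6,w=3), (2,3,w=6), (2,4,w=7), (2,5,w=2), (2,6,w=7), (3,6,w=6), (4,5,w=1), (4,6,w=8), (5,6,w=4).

Apply Kruskal's algorithm (sort edges by weight, add if no cycle):

Sorted edges by weight:
  (4,5) w=1
  (2,5) w=2
  (1,6) w=3
  (1,2) w=3
  (1,5) w=4
  (5,6) w=4
  (2,3) w=6
  (3,6) w=6
  (2,4) w=7
  (2,6) w=7
  (1,3) w=8
  (4,6) w=8

Add edge (4,5) w=1 -- no cycle. Running total: 1
Add edge (2,5) w=2 -- no cycle. Running total: 3
Add edge (1,6) w=3 -- no cycle. Running total: 6
Add edge (1,2) w=3 -- no cycle. Running total: 9
Skip edge (1,5) w=4 -- would create cycle
Skip edge (5,6) w=4 -- would create cycle
Add edge (2,3) w=6 -- no cycle. Running total: 15

MST edges: (4,5,w=1), (2,5,w=2), (1,6,w=3), (1,2,w=3), (2,3,w=6)
Total MST weight: 1 + 2 + 3 + 3 + 6 = 15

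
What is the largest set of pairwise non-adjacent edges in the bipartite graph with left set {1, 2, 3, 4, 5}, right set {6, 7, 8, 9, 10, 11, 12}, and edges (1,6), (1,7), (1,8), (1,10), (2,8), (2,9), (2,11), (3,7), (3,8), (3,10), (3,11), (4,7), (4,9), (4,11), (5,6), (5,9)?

Step 1: List the neighbors of each left vertex:
  1: 6, 7, 8, 10
  2: 8, 9, 11
  3: 7, 8, 10, 11
  4: 7, 9, 11
  5: 6, 9

Step 2: Greedily match left vertices, then look for augmenting paths:
  Match 1 -- 10
  Match 2 -- 8
  Match 3 -- 7
  Match 4 -- 9
  Match 5 -- 6
  No augmenting path remains.

Step 3: Verify this is maximum:
  Matching size 5 = min(|L|, |R|) = min(5, 7), which is an upper bound, so this matching is maximum.

Maximum matching: {(1,10), (2,8), (3,7), (4,9), (5,6)}
Size: 5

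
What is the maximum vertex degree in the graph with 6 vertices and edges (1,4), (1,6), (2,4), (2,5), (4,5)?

Step 1: Count edges incident to each vertex:
  deg(1) = 2 (neighbors: 4, 6)
  deg(2) = 2 (neighbors: 4, 5)
  deg(3) = 0 (neighbors: none)
  deg(4) = 3 (neighbors: 1, 2, 5)
  deg(5) = 2 (neighbors: 2, 4)
  deg(6) = 1 (neighbors: 1)

Step 2: Find maximum:
  max(2, 2, 0, 3, 2, 1) = 3 (vertex 4)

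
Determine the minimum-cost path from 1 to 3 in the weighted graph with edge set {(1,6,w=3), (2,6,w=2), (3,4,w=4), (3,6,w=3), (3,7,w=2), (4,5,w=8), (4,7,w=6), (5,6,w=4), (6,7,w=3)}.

Step 1: Build adjacency list with weights:
  1: 6(w=3)
  2: 6(w=2)
  3: 4(w=4), 6(w=3), 7(w=2)
  4: 3(w=4), 5(w=8), 7(w=6)
  5: 4(w=8), 6(w=4)
  6: 1(w=3), 2(w=2), 3(w=3), 5(w=4), 7(w=3)
  7: 3(w=2), 4(w=6), 6(w=3)

Step 2: Apply Dijkstra's algorithm from vertex 1:
  Visit vertex 1 (distance=0)
    Update dist[6] = 3
  Visit vertex 6 (distance=3)
    Update dist[2] = 5
    Update dist[3] = 6
    Update dist[5] = 7
    Update dist[7] = 6
  Visit vertex 2 (distance=5)
  Visit vertex 3 (distance=6)
    Update dist[4] = 10

Step 3: Shortest path: 1 -> 6 -> 3
Total weight: 3 + 3 = 6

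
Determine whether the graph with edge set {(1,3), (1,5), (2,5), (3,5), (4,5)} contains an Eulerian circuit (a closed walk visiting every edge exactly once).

Step 1: Find the degree of each vertex:
  deg(1) = 2
  deg(2) = 1
  deg(3) = 2
  deg(4) = 1
  deg(5) = 4

Step 2: Count vertices with odd degree:
  Odd-degree vertices: 2, 4 (2 total)

Step 3: Apply Euler's theorem:
  - Eulerian circuit exists iff graph is connected and all vertices have even degree
  - Eulerian path exists iff graph is connected and has 0 or 2 odd-degree vertices

Graph is connected with exactly 2 odd-degree vertices (2, 4).
Eulerian path exists (starting and ending at the odd-degree vertices), but no Eulerian circuit.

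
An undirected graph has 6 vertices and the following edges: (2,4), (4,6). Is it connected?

Step 1: Build adjacency list from edges:
  1: (none)
  2: 4
  3: (none)
  4: 2, 6
  5: (none)
  6: 4

Step 2: Run BFS/DFS from vertex 1:
  Visited: {1}
  Reached 1 of 6 vertices

Step 3: Only 1 of 6 vertices reached. Graph is disconnected.
Connected components: {1}, {2, 4, 6}, {3}, {5}
Answer: No, the graph is not connected (4 components).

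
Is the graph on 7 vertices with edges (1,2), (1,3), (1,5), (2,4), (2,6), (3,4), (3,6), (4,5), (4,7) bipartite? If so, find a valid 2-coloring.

Step 1: Attempt 2-coloring using BFS:
  Start at vertex 1, assign color 0
  Color vertex 2 with color 1 (neighbor of 1)
  Color vertex 3 with color 1 (neighbor of 1)
  Color vertex 5 with color 1 (neighbor of 1)
  Color vertex 4 with color 0 (neighbor of 2)
  Color vertex 6 with color 0 (neighbor of 2)
  Color vertex 7 with color 1 (neighbor of 4)

Step 2: 2-coloring succeeded. No conflicts found.
  Set A (color 0): {1, 4, 6}
  Set B (color 1): {2, 3, 5, 7}

The graph is bipartite with partition {1, 4, 6}, {2, 3, 5, 7}.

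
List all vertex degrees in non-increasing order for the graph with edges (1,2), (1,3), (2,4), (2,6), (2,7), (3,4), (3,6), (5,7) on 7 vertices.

Step 1: Count edges incident to each vertex:
  deg(1) = 2 (neighbors: 2, 3)
  deg(2) = 4 (neighbors: 1, 4, 6, 7)
  deg(3) = 3 (neighbors: 1, 4, 6)
  deg(4) = 2 (neighbors: 2, 3)
  deg(5) = 1 (neighbors: 7)
  deg(6) = 2 (neighbors: 2, 3)
  deg(7) = 2 (neighbors: 2, 5)

Step 2: Sort degrees in non-increasing order:
  Degrees: [2, 4, 3, 2, 1, 2, 2] -> sorted: [4, 3, 2, 2, 2, 2, 1]

Degree sequence: [4, 3, 2, 2, 2, 2, 1]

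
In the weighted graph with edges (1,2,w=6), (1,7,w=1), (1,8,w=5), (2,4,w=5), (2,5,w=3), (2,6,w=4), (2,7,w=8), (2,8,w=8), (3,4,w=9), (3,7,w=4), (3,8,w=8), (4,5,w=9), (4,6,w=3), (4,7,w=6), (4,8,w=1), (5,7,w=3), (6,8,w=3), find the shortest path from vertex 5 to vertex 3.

Step 1: Build adjacency list with weights:
  1: 2(w=6), 7(w=1), 8(w=5)
  2: 1(w=6), 4(w=5), 5(w=3), 6(w=4), 7(w=8), 8(w=8)
  3: 4(w=9), 7(w=4), 8(w=8)
  4: 2(w=5), 3(w=9), 5(w=9), 6(w=3), 7(w=6), 8(w=1)
  5: 2(w=3), 4(w=9), 7(w=3)
  6: 2(w=4), 4(w=3), 8(w=3)
  7: 1(w=1), 2(w=8), 3(w=4), 4(w=6), 5(w=3)
  8: 1(w=5), 2(w=8), 3(w=8), 4(w=1), 6(w=3)

Step 2: Apply Dijkstra's algorithm from vertex 5:
  Visit vertex 5 (distance=0)
    Update dist[2] = 3
    Update dist[4] = 9
    Update dist[7] = 3
  Visit vertex 2 (distance=3)
    Update dist[1] = 9
    Update dist[4] = 8
    Update dist[6] = 7
    Update dist[8] = 11
  Visit vertex 7 (distance=3)
    Update dist[1] = 4
    Update dist[3] = 7
  Visit vertex 1 (distance=4)
    Update dist[8] = 9
  Visit vertex 3 (distance=7)

Step 3: Shortest path: 5 -> 7 -> 3
Total weight: 3 + 4 = 7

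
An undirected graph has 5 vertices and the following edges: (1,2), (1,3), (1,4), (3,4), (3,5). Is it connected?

Step 1: Build adjacency list from edges:
  1: 2, 3, 4
  2: 1
  3: 1, 4, 5
  4: 1, 3
  5: 3

Step 2: Run BFS/DFS from vertex 1:
  Visited: {1, 2, 3, 4, 5}
  Reached 5 of 5 vertices

Step 3: All 5 vertices reached from vertex 1, so the graph is connected.
Answer: Yes, the graph is connected.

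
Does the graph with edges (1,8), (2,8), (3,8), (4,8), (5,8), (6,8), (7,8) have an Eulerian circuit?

Step 1: Find the degree of each vertex:
  deg(1) = 1
  deg(2) = 1
  deg(3) = 1
  deg(4) = 1
  deg(5) = 1
  deg(6) = 1
  deg(7) = 1
  deg(8) = 7

Step 2: Count vertices with odd degree:
  Odd-degree vertices: 1, 2, 3, 4, 5, 6, 7, 8 (8 total)

Step 3: Apply Euler's theorem:
  - Eulerian circuit exists iff graph is connected and all vertices have even degree
  - Eulerian path exists iff graph is connected and has 0 or 2 odd-degree vertices

Graph has 8 odd-degree vertices (need 0 or 2).
Neither Eulerian path nor Eulerian circuit exists.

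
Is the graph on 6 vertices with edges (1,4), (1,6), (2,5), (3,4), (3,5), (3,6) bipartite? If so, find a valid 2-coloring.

Step 1: Attempt 2-coloring using BFS:
  Start at vertex 1, assign color 0
  Color vertex 4 with color 1 (neighbor of 1)
  Color vertex 6 with color 1 (neighbor of 1)
  Color vertex 3 with color 0 (neighbor of 4)
  Color vertex 5 with color 1 (neighbor of 3)
  Color vertex 2 with color 0 (neighbor of 5)

Step 2: 2-coloring succeeded. No conflicts found.
  Set A (color 0): {1, 2, 3}
  Set B (color 1): {4, 5, 6}

The graph is bipartite with partition {1, 2, 3}, {4, 5, 6}.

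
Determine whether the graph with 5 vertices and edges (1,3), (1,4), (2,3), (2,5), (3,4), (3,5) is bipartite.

Step 1: Attempt 2-coloring using BFS:
  Start at vertex 1, assign color 0
  Color vertex 3 with color 1 (neighbor of 1)
  Color vertex 4 with color 1 (neighbor of 1)
  Color vertex 2 with color 0 (neighbor of 3)

Step 2: Conflict found! Vertices 3 and 4 are adjacent but have the same color.
This means the graph contains an odd cycle.

The graph is NOT bipartite.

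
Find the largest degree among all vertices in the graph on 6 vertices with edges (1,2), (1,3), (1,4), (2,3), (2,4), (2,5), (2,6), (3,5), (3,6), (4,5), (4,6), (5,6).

Step 1: Count edges incident to each vertex:
  deg(1) = 3 (neighbors: 2, 3, 4)
  deg(2) = 5 (neighbors: 1, 3, 4, 5, 6)
  deg(3) = 4 (neighbors: 1, 2, 5, 6)
  deg(4) = 4 (neighbors: 1, 2, 5, 6)
  deg(5) = 4 (neighbors: 2, 3, 4, 6)
  deg(6) = 4 (neighbors: 2, 3, 4, 5)

Step 2: Find maximum:
  max(3, 5, 4, 4, 4, 4) = 5 (vertex 2)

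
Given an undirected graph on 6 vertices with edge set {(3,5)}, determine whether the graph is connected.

Step 1: Build adjacency list from edges:
  1: (none)
  2: (none)
  3: 5
  4: (none)
  5: 3
  6: (none)

Step 2: Run BFS/DFS from vertex 1:
  Visited: {1}
  Reached 1 of 6 vertices

Step 3: Only 1 of 6 vertices reached. Graph is disconnected.
Connected components: {1}, {2}, {3, 5}, {4}, {6}
Answer: No, the graph is not connected (5 components).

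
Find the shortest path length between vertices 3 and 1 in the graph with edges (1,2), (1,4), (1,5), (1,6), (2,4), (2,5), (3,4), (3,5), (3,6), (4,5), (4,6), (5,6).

Step 1: Build adjacency list:
  1: 2, 4, 5, 6
  2: 1, 4, 5
  3: 4, 5, 6
  4: 1, 2, 3, 5, 6
  5: 1, 2, 3, 4, 6
  6: 1, 3, 4, 5

Step 2: BFS from vertex 3 to find shortest path to 1:
  vertex 4 reached at distance 1
  vertex 5 reached at distance 1
  vertex 6 reached at distance 1
  vertex 1 reached at distance 2

Step 3: Shortest path: 3 -> 4 -> 1
Path length: 2 edges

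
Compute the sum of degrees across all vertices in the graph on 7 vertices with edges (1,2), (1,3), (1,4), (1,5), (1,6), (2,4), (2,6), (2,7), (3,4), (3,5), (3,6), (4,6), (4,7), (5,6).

Step 1: Count edges incident to each vertex:
  deg(1) = 5 (neighbors: 2, 3, 4, 5, 6)
  deg(2) = 4 (neighbors: 1, 4, 6, 7)
  deg(3) = 4 (neighbors: 1, 4, 5, 6)
  deg(4) = 5 (neighbors: 1, 2, 3, 6, 7)
  deg(5) = 3 (neighbors: 1, 3, 6)
  deg(6) = 5 (neighbors: 1, 2, 3, 4, 5)
  deg(7) = 2 (neighbors: 2, 4)

Step 2: Sum all degrees:
  5 + 4 + 4 + 5 + 3 + 5 + 2 = 28

Verification: sum of degrees = 2 * |E| = 2 * 14 = 28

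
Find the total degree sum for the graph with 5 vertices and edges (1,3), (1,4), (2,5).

Step 1: Count edges incident to each vertex:
  deg(1) = 2 (neighbors: 3, 4)
  deg(2) = 1 (neighbors: 5)
  deg(3) = 1 (neighbors: 1)
  deg(4) = 1 (neighbors: 1)
  deg(5) = 1 (neighbors: 2)

Step 2: Sum all degrees:
  2 + 1 + 1 + 1 + 1 = 6

Verification: sum of degrees = 2 * |E| = 2 * 3 = 6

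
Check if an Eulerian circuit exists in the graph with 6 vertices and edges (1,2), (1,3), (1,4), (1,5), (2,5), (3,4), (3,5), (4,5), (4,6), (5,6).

Step 1: Find the degree of each vertex:
  deg(1) = 4
  deg(2) = 2
  deg(3) = 3
  deg(4) = 4
  deg(5) = 5
  deg(6) = 2

Step 2: Count vertices with odd degree:
  Odd-degree vertices: 3, 5 (2 total)

Step 3: Apply Euler's theorem:
  - Eulerian circuit exists iff graph is connected and all vertices have even degree
  - Eulerian path exists iff graph is connected and has 0 or 2 odd-degree vertices

Graph is connected with exactly 2 odd-degree vertices (3, 5).
Eulerian path exists (starting and ending at the odd-degree vertices), but no Eulerian circuit.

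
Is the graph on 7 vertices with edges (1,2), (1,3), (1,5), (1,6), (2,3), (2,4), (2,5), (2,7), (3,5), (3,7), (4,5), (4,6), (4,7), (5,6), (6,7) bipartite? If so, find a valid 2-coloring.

Step 1: Attempt 2-coloring using BFS:
  Start at vertex 1, assign color 0
  Color vertex 2 with color 1 (neighbor of 1)
  Color vertex 3 with color 1 (neighbor of 1)
  Color vertex 5 with color 1 (neighbor of 1)
  Color vertex 6 with color 1 (neighbor of 1)

Step 2: Conflict found! Vertices 2 and 3 are adjacent but have the same color.
This means the graph contains an odd cycle.

The graph is NOT bipartite.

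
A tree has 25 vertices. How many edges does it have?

A tree on n vertices always has exactly n - 1 edges.
For n = 25: edges = 25 - 1 = 24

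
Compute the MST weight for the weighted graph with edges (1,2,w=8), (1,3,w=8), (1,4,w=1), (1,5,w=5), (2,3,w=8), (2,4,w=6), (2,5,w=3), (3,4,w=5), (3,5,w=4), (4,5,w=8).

Apply Kruskal's algorithm (sort edges by weight, add if no cycle):

Sorted edges by weight:
  (1,4) w=1
  (2,5) w=3
  (3,5) w=4
  (1,5) w=5
  (3,4) w=5
  (2,4) w=6
  (1,2) w=8
  (1,3) w=8
  (2,3) w=8
  (4,5) w=8

Add edge (1,4) w=1 -- no cycle. Running total: 1
Add edge (2,5) w=3 -- no cycle. Running total: 4
Add edge (3,5) w=4 -- no cycle. Running total: 8
Add edge (1,5) w=5 -- no cycle. Running total: 13

MST edges: (1,4,w=1), (2,5,w=3), (3,5,w=4), (1,5,w=5)
Total MST weight: 1 + 3 + 4 + 5 = 13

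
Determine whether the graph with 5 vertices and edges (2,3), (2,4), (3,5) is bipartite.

Step 1: Attempt 2-coloring using BFS:
  Start at vertex 1, assign color 0
  Start new component at vertex 2, assign color 0
  Color vertex 3 with color 1 (neighbor of 2)
  Color vertex 4 with color 1 (neighbor of 2)
  Color vertex 5 with color 0 (neighbor of 3)

Step 2: 2-coloring succeeded. No conflicts found.
  Set A (color 0): {1, 2, 5}
  Set B (color 1): {3, 4}

The graph is bipartite with partition {1, 2, 5}, {3, 4}.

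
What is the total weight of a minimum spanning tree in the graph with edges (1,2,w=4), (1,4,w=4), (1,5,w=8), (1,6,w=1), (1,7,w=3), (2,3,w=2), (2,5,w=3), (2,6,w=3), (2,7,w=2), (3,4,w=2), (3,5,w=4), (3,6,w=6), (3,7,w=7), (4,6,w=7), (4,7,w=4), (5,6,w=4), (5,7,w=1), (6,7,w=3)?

Apply Kruskal's algorithm (sort edges by weight, add if no cycle):

Sorted edges by weight:
  (1,6) w=1
  (5,7) w=1
  (2,3) w=2
  (2,7) w=2
  (3,4) w=2
  (1,7) w=3
  (2,5) w=3
  (2,6) w=3
  (6,7) w=3
  (1,2) w=4
  (1,4) w=4
  (3,5) w=4
  (4,7) w=4
  (5,6) w=4
  (3,6) w=6
  (3,7) w=7
  (4,6) w=7
  (1,5) w=8

Add edge (1,6) w=1 -- no cycle. Running total: 1
Add edge (5,7) w=1 -- no cycle. Running total: 2
Add edge (2,3) w=2 -- no cycle. Running total: 4
Add edge (2,7) w=2 -- no cycle. Running total: 6
Add edge (3,4) w=2 -- no cycle. Running total: 8
Add edge (1,7) w=3 -- no cycle. Running total: 11

MST edges: (1,6,w=1), (5,7,w=1), (2,3,w=2), (2,7,w=2), (3,4,w=2), (1,7,w=3)
Total MST weight: 1 + 1 + 2 + 2 + 2 + 3 = 11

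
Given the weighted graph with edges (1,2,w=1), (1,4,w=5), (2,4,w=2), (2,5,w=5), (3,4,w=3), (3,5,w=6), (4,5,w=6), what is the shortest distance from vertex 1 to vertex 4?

Step 1: Build adjacency list with weights:
  1: 2(w=1), 4(w=5)
  2: 1(w=1), 4(w=2), 5(w=5)
  3: 4(w=3), 5(w=6)
  4: 1(w=5), 2(w=2), 3(w=3), 5(w=6)
  5: 2(w=5), 3(w=6), 4(w=6)

Step 2: Apply Dijkstra's algorithm from vertex 1:
  Visit vertex 1 (distance=0)
    Update dist[2] = 1
    Update dist[4] = 5
  Visit vertex 2 (distance=1)
    Update dist[4] = 3
    Update dist[5] = 6
  Visit vertex 4 (distance=3)
    Update dist[3] = 6

Step 3: Shortest path: 1 -> 2 -> 4
Total weight: 1 + 2 = 3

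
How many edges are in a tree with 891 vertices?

A tree on n vertices always has exactly n - 1 edges.
For n = 891: edges = 891 - 1 = 890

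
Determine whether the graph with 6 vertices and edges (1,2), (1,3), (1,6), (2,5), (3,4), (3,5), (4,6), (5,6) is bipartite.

Step 1: Attempt 2-coloring using BFS:
  Start at vertex 1, assign color 0
  Color vertex 2 with color 1 (neighbor of 1)
  Color vertex 3 with color 1 (neighbor of 1)
  Color vertex 6 with color 1 (neighbor of 1)
  Color vertex 5 with color 0 (neighbor of 2)
  Color vertex 4 with color 0 (neighbor of 3)

Step 2: 2-coloring succeeded. No conflicts found.
  Set A (color 0): {1, 4, 5}
  Set B (color 1): {2, 3, 6}

The graph is bipartite with partition {1, 4, 5}, {2, 3, 6}.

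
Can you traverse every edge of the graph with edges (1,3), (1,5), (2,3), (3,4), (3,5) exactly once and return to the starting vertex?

Step 1: Find the degree of each vertex:
  deg(1) = 2
  deg(2) = 1
  deg(3) = 4
  deg(4) = 1
  deg(5) = 2

Step 2: Count vertices with odd degree:
  Odd-degree vertices: 2, 4 (2 total)

Step 3: Apply Euler's theorem:
  - Eulerian circuit exists iff graph is connected and all vertices have even degree
  - Eulerian path exists iff graph is connected and has 0 or 2 odd-degree vertices

Graph is connected with exactly 2 odd-degree vertices (2, 4).
Eulerian path exists (starting and ending at the odd-degree vertices), but no Eulerian circuit.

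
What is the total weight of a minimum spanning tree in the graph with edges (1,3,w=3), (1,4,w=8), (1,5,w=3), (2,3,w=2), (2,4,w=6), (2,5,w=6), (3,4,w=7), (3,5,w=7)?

Apply Kruskal's algorithm (sort edges by weight, add if no cycle):

Sorted edges by weight:
  (2,3) w=2
  (1,3) w=3
  (1,5) w=3
  (2,5) w=6
  (2,4) w=6
  (3,4) w=7
  (3,5) w=7
  (1,4) w=8

Add edge (2,3) w=2 -- no cycle. Running total: 2
Add edge (1,3) w=3 -- no cycle. Running total: 5
Add edge (1,5) w=3 -- no cycle. Running total: 8
Skip edge (2,5) w=6 -- would create cycle
Add edge (2,4) w=6 -- no cycle. Running total: 14

MST edges: (2,3,w=2), (1,3,w=3), (1,5,w=3), (2,4,w=6)
Total MST weight: 2 + 3 + 3 + 6 = 14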